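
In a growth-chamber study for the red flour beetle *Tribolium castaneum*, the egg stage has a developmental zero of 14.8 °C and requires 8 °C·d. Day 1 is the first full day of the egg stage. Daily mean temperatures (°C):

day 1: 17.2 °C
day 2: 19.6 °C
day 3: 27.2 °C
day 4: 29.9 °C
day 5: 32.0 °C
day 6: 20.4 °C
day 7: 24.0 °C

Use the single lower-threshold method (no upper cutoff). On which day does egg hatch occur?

day 3

Daily DD above 14.8 °C: 2.4, 4.8, 12.4, 15.1, 17.2, 5.6, 9.2.
Cumulative: 2.4, 7.2, 19.6, 34.7, 51.9, 57.5, 66.7.
The total first reaches 8 DD on day 3.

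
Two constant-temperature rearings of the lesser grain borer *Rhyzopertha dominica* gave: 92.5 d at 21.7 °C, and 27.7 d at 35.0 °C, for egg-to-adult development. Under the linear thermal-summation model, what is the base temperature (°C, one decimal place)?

16.0 °C

Under the model K = D·(T − T_b), so D₁·(T₁ − T_b) = D₂·(T₂ − T_b).
92.5·(21.7 − T_b) = 27.7·(35.0 − T_b)
T_b = (92.5·21.7 − 27.7·35.0) / (92.5 − 27.7) = 1037.75 / 64.8 = 16.015 °C ≈ 16.0 °C.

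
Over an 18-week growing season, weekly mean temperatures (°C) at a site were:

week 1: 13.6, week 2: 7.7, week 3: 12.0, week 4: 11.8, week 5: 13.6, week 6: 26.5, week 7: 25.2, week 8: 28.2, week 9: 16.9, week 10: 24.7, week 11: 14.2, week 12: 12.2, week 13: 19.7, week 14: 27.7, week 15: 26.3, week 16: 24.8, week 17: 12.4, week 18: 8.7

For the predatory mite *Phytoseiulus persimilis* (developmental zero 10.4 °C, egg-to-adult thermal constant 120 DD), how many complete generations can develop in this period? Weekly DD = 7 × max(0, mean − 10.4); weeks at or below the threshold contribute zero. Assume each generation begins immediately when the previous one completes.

Weekly DD (7 × max(0, T̄ − 10.4)): 22.4, 0.0, 11.2, 9.8, 22.4, 112.7, 103.6, 124.6, 45.5, 100.1, 26.6, 12.6, 65.1, 121.1, 111.3, 100.8, 14.0, 0.0.
Season total = 1003.8 DD.
Complete generations = ⌊1003.8 / 120⌋ = 8.

8 generations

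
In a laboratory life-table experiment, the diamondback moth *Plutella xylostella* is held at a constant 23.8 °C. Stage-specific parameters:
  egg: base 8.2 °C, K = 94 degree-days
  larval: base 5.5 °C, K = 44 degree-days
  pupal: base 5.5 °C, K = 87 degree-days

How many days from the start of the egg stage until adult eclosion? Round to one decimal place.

13.2 days

egg: 94 / (23.8 − 8.2) = 94 / 15.6 = 6.026 d.
larval: 44 / (23.8 − 5.5) = 44 / 18.3 = 2.404 d.
pupal: 87 / (23.8 − 5.5) = 87 / 18.3 = 4.754 d.
Sum = 13.184 ≈ 13.2 days.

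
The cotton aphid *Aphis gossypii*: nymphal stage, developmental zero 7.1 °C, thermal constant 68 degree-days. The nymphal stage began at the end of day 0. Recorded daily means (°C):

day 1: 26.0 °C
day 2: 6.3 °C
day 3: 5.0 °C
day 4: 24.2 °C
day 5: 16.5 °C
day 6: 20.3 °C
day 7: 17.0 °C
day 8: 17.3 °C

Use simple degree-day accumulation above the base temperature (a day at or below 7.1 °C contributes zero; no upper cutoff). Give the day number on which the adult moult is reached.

day 7

Daily DD above 7.1 °C: 18.9, 0.0, 0.0, 17.1, 9.4, 13.2, 9.9, 10.2.
Cumulative: 18.9, 18.9, 18.9, 36.0, 45.4, 58.6, 68.5, 78.7.
The total first reaches 68 DD on day 7.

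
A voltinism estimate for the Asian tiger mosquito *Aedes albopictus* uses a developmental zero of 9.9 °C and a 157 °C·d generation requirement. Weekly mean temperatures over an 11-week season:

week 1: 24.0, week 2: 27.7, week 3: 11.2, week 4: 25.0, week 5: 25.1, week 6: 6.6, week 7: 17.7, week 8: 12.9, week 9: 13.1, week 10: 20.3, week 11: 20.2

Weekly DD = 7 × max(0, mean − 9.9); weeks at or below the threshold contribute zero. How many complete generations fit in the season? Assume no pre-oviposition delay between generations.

Weekly DD (7 × max(0, T̄ − 9.9)): 98.7, 124.6, 9.1, 105.7, 106.4, 0.0, 54.6, 21.0, 22.4, 72.8, 72.1.
Season total = 687.4 DD.
Complete generations = ⌊687.4 / 157⌋ = 4.

4 generations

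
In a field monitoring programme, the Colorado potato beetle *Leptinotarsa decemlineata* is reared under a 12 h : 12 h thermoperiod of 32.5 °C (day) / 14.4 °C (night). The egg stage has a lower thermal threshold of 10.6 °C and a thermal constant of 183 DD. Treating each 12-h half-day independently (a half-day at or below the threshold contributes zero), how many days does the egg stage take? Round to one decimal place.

14.2 days

Day half: max(0, 32.5 − 10.6) × 0.5 = 21.9 × 0.5 = 10.95 DD.
Night half: max(0, 14.4 − 10.6) × 0.5 = 3.8 × 0.5 = 1.90 DD.
Per 24 h: 12.85 DD/day.
Duration = 183 / 12.85 = 14.241 ≈ 14.2 days.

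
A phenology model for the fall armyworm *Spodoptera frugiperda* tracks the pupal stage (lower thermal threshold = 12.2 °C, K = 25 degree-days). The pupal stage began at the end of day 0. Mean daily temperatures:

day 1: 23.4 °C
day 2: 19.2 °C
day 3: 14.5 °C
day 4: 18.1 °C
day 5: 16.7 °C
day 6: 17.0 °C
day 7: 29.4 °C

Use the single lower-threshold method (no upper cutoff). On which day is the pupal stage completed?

Daily DD above 12.2 °C: 11.2, 7.0, 2.3, 5.9, 4.5, 4.8, 17.2.
Cumulative: 11.2, 18.2, 20.5, 26.4, 30.9, 35.7, 52.9.
The total first reaches 25 DD on day 4.

day 4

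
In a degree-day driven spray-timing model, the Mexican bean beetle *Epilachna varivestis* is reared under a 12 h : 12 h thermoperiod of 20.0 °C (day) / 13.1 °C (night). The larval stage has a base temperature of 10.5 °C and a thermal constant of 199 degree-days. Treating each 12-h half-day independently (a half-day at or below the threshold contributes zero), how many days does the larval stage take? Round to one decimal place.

32.9 days

Day half: max(0, 20.0 − 10.5) × 0.5 = 9.5 × 0.5 = 4.75 DD.
Night half: max(0, 13.1 − 10.5) × 0.5 = 2.6 × 0.5 = 1.30 DD.
Per 24 h: 6.05 DD/day.
Duration = 199 / 6.05 = 32.893 ≈ 32.9 days.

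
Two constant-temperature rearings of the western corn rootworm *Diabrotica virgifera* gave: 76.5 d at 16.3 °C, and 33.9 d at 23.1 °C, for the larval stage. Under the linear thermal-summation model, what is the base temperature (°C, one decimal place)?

Equal thermal constants: D₁(T₁ − T_b) = D₂(T₂ − T_b).
76.5·(16.3 − T_b) = 33.9·(23.1 − T_b)
T_b = (76.5·16.3 − 33.9·23.1) / (76.5 − 33.9) = 463.86 / 42.6 = 10.889 °C ≈ 10.9 °C.

10.9 °C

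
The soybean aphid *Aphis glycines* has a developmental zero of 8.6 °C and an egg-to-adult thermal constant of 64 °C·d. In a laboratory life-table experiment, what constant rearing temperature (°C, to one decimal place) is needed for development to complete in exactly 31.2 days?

Required daily accumulation = 64 / 31.2 = 2.051 DD/day.
T = T_base + 2.051 = 8.6 + 2.051 = 10.651 ≈ 10.7 °C.

10.7 °C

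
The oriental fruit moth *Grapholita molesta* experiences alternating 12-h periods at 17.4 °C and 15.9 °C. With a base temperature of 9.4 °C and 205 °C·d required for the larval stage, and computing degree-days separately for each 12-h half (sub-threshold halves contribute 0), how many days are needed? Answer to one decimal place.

Day half: max(0, 17.4 − 9.4) × 0.5 = 8.0 × 0.5 = 4.00 DD.
Night half: max(0, 15.9 − 9.4) × 0.5 = 6.5 × 0.5 = 3.25 DD.
Per 24 h: 7.25 DD/day.
Duration = 205 / 7.25 = 28.276 ≈ 28.3 days.

28.3 days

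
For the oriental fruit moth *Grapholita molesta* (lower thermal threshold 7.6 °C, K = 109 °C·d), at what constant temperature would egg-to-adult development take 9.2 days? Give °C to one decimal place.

Required daily accumulation = 109 / 9.2 = 11.848 DD/day.
T = T_base + 11.848 = 7.6 + 11.848 = 19.448 ≈ 19.4 °C.

19.4 °C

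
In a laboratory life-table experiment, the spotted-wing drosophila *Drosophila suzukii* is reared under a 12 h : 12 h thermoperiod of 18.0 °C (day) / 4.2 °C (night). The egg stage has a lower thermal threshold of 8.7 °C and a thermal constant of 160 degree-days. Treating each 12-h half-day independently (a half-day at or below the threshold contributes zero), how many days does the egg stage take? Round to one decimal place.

Day half: max(0, 18.0 − 8.7) × 0.5 = 9.3 × 0.5 = 4.65 DD.
Night half: max(0, 4.2 − 8.7) × 0.5 = 0.0 × 0.5 = 0.00 DD.
Per 24 h: 4.65 DD/day.
Duration = 160 / 4.65 = 34.409 ≈ 34.4 days.

34.4 days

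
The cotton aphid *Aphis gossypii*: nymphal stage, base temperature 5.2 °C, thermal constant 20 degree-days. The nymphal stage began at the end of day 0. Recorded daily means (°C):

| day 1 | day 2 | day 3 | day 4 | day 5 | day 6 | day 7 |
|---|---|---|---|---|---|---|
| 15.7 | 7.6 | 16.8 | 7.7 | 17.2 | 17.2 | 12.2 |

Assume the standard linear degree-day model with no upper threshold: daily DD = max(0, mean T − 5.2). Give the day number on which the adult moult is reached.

day 3

Daily DD above 5.2 °C: 10.5, 2.4, 11.6, 2.5, 12.0, 12.0, 7.0.
Cumulative: 10.5, 12.9, 24.5, 27.0, 39.0, 51.0, 58.0.
The total first reaches 20 DD on day 3.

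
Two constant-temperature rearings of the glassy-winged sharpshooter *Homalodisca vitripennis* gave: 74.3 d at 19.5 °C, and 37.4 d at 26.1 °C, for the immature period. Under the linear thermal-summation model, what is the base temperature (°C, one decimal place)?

12.8 °C

Linear rate model ⇒ the product D·(T − T_b) is constant across temperatures.
74.3·(19.5 − T_b) = 37.4·(26.1 − T_b)
T_b = (74.3·19.5 − 37.4·26.1) / (74.3 − 37.4) = 472.71 / 36.9 = 12.811 °C ≈ 12.8 °C.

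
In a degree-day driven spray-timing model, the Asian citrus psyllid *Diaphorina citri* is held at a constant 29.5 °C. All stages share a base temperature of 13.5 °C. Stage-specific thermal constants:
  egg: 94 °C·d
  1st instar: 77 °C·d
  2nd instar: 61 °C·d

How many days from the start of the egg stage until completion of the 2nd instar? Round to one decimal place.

Daily accumulation at 29.5 °C = 29.5 − 13.5 = 16.0 DD/day.
Total K = 94 + 77 + 61 = 232 DD.
Total duration = 232 / 16.0 = 14.500 ≈ 14.5 days.

14.5 days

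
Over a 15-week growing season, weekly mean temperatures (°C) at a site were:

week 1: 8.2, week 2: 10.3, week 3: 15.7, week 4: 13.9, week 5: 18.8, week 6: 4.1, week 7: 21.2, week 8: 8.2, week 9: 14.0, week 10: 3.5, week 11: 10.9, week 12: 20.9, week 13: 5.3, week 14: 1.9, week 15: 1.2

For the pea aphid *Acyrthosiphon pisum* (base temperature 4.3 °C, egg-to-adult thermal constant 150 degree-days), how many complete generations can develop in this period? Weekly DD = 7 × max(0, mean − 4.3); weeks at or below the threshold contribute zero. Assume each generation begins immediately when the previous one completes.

Weekly DD (7 × max(0, T̄ − 4.3)): 27.3, 42.0, 79.8, 67.2, 101.5, 0.0, 118.3, 27.3, 67.9, 0.0, 46.2, 116.2, 7.0, 0.0, 0.0.
Season total = 700.7 DD.
Complete generations = ⌊700.7 / 150⌋ = 4.

4 generations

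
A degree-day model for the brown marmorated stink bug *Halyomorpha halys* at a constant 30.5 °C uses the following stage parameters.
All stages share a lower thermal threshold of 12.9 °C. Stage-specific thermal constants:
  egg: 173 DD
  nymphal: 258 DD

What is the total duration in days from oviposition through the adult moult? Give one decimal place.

24.5 days

Daily accumulation at 30.5 °C = 30.5 − 12.9 = 17.6 DD/day.
Total K = 173 + 258 = 431 DD.
Total duration = 431 / 17.6 = 24.489 ≈ 24.5 days.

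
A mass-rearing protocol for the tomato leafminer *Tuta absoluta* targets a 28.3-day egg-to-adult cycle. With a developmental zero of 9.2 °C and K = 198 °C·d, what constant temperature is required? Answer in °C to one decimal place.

Required daily accumulation = 198 / 28.3 = 6.996 DD/day.
T = T_base + 6.996 = 9.2 + 6.996 = 16.196 ≈ 16.2 °C.

16.2 °C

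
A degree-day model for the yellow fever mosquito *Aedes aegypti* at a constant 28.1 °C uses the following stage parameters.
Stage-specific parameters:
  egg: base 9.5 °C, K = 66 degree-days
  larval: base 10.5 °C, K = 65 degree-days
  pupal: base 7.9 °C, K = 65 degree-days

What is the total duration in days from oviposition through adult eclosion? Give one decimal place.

egg: 66 / (28.1 − 9.5) = 66 / 18.6 = 3.548 d.
larval: 65 / (28.1 − 10.5) = 65 / 17.6 = 3.693 d.
pupal: 65 / (28.1 − 7.9) = 65 / 20.2 = 3.218 d.
Sum = 10.459 ≈ 10.5 days.

10.5 days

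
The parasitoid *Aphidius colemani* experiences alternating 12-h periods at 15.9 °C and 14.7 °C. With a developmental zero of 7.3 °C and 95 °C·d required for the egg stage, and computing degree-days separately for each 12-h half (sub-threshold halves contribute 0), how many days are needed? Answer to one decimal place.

11.9 days

Day half: max(0, 15.9 − 7.3) × 0.5 = 8.6 × 0.5 = 4.30 DD.
Night half: max(0, 14.7 − 7.3) × 0.5 = 7.4 × 0.5 = 3.70 DD.
Per 24 h: 8.00 DD/day.
Duration = 95 / 8.00 = 11.875 ≈ 11.9 days.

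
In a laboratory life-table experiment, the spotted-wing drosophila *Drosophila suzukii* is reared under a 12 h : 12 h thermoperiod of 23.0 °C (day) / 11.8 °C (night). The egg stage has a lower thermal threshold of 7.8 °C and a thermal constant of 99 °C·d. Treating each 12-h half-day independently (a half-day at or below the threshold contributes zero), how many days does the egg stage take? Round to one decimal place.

Day half: max(0, 23.0 − 7.8) × 0.5 = 15.2 × 0.5 = 7.60 DD.
Night half: max(0, 11.8 − 7.8) × 0.5 = 4.0 × 0.5 = 2.00 DD.
Per 24 h: 9.60 DD/day.
Duration = 99 / 9.60 = 10.312 ≈ 10.3 days.

10.3 days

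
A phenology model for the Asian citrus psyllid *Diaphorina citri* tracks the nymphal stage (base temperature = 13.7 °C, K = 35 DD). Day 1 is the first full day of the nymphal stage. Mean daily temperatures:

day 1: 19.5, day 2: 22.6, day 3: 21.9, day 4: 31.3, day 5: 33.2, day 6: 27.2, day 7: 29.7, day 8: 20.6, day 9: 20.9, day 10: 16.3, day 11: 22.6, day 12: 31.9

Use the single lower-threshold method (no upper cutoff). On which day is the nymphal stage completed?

Daily DD above 13.7 °C: 5.8, 8.9, 8.2, 17.6, 19.5, 13.5, 16.0, 6.9, 7.2, 2.6, 8.9, 18.2.
Cumulative: 5.8, 14.7, 22.9, 40.5, 60.0, 73.5, 89.5, 96.4, 103.6, 106.2, 115.1, 133.3.
The total first reaches 35 DD on day 4.

day 4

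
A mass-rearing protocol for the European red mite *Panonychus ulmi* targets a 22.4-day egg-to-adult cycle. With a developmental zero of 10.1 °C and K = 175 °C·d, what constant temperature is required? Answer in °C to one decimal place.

17.9 °C

Required daily accumulation = 175 / 22.4 = 7.813 DD/day.
T = T_base + 7.813 = 10.1 + 7.813 = 17.913 ≈ 17.9 °C.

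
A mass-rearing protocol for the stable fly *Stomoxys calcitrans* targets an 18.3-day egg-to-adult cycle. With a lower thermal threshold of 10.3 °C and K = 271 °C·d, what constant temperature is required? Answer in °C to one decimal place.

25.1 °C

Required daily accumulation = 271 / 18.3 = 14.809 DD/day.
T = T_base + 14.809 = 10.3 + 14.809 = 25.109 ≈ 25.1 °C.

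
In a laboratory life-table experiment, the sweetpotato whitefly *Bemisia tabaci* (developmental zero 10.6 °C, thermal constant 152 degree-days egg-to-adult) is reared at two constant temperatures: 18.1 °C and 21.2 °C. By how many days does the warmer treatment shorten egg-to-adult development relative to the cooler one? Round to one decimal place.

5.9 days

At 18.1 °C: 152 / (18.1 − 10.6) = 152 / 7.5 = 20.267 d.
At 21.2 °C: 152 / (21.2 − 10.6) = 152 / 10.6 = 14.340 d.
Difference = |20.267 − 14.340| = 5.927 ≈ 5.9 days.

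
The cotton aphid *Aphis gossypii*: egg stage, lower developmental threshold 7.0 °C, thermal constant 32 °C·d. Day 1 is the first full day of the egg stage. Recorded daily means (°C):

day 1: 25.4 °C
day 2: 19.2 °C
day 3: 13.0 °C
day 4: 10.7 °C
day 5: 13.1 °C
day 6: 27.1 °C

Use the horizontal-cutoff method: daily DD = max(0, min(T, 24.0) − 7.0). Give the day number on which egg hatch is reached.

day 3

Daily DD above 7.0 °C (capped at 17.0): 17.0, 12.2, 6.0, 3.7, 6.1, 17.0.
Cumulative: 17.0, 29.2, 35.2, 38.9, 45.0, 62.0.
The total first reaches 32 DD on day 3.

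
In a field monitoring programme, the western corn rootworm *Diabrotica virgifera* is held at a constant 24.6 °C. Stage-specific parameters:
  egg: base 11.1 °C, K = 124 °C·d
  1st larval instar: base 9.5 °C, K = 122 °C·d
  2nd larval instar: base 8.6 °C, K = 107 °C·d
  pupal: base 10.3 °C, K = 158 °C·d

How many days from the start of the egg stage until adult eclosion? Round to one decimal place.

egg: 124 / (24.6 − 11.1) = 124 / 13.5 = 9.185 d.
1st larval instar: 122 / (24.6 − 9.5) = 122 / 15.1 = 8.079 d.
2nd larval instar: 107 / (24.6 − 8.6) = 107 / 16.0 = 6.688 d.
pupal: 158 / (24.6 − 10.3) = 158 / 14.3 = 11.049 d.
Sum = 35.001 ≈ 35.0 days.

35.0 days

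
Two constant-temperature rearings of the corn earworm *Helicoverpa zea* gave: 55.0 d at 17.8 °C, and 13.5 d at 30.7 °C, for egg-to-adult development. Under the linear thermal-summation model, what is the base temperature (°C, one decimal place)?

13.6 °C

Under the model K = D·(T − T_b), so D₁·(T₁ − T_b) = D₂·(T₂ − T_b).
55.0·(17.8 − T_b) = 13.5·(30.7 − T_b)
T_b = (55.0·17.8 − 13.5·30.7) / (55.0 − 13.5) = 564.55 / 41.5 = 13.604 °C ≈ 13.6 °C.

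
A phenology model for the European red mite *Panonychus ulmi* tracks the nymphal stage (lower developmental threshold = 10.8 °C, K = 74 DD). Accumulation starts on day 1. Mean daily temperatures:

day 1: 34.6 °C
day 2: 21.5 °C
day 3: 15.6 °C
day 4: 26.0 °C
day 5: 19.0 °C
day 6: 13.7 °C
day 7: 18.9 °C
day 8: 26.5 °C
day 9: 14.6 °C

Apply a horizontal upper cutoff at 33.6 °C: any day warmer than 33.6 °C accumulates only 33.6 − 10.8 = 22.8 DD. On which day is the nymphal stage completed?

Daily DD above 10.8 °C (capped at 22.8): 22.8, 10.7, 4.8, 15.2, 8.2, 2.9, 8.1, 15.7, 3.8.
Cumulative: 22.8, 33.5, 38.3, 53.5, 61.7, 64.6, 72.7, 88.4, 92.2.
The total first reaches 74 DD on day 8.

day 8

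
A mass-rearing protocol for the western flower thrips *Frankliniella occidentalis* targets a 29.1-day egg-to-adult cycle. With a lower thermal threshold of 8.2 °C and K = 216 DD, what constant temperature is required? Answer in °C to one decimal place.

15.6 °C

Required daily accumulation = 216 / 29.1 = 7.423 DD/day.
T = T_base + 7.423 = 8.2 + 7.423 = 15.623 ≈ 15.6 °C.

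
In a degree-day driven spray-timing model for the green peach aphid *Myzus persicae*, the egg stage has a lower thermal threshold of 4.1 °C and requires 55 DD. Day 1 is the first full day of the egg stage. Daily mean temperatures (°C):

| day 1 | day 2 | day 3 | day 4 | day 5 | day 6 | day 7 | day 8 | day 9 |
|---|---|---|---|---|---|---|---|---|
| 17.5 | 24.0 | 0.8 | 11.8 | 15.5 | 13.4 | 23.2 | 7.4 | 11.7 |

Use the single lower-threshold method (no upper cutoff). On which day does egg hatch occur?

day 6

Daily DD above 4.1 °C: 13.4, 19.9, 0.0, 7.7, 11.4, 9.3, 19.1, 3.3, 7.6.
Cumulative: 13.4, 33.3, 33.3, 41.0, 52.4, 61.7, 80.8, 84.1, 91.7.
The total first reaches 55 DD on day 6.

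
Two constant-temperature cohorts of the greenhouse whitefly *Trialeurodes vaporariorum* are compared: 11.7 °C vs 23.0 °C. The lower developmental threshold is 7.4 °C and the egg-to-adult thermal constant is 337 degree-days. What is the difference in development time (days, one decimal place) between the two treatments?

56.8 days

At 11.7 °C: 337 / (11.7 − 7.4) = 337 / 4.3 = 78.372 d.
At 23.0 °C: 337 / (23.0 − 7.4) = 337 / 15.6 = 21.603 d.
Difference = |78.372 − 21.603| = 56.770 ≈ 56.8 days.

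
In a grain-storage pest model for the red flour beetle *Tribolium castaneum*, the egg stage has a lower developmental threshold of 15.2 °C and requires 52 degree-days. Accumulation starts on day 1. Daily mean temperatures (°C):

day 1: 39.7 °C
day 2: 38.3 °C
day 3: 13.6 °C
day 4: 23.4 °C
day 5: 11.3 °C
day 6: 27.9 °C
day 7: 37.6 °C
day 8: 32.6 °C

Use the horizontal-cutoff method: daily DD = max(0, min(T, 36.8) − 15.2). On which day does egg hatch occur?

Daily DD above 15.2 °C (capped at 21.6): 21.6, 21.6, 0.0, 8.2, 0.0, 12.7, 21.6, 17.4.
Cumulative: 21.6, 43.2, 43.2, 51.4, 51.4, 64.1, 85.7, 103.1.
The total first reaches 52 DD on day 6.

day 6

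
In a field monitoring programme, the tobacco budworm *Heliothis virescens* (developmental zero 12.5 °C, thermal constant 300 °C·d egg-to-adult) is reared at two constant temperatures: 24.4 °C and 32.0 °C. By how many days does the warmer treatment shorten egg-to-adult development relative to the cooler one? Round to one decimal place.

At 24.4 °C: 300 / (24.4 − 12.5) = 300 / 11.9 = 25.210 d.
At 32.0 °C: 300 / (32.0 − 12.5) = 300 / 19.5 = 15.385 d.
Difference = |25.210 − 15.385| = 9.825 ≈ 9.8 days.

9.8 days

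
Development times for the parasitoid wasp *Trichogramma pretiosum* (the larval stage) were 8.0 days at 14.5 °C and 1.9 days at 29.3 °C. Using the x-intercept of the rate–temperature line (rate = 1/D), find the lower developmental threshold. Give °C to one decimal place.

9.9 °C

Linear rate model ⇒ the product D·(T − T_b) is constant across temperatures.
8.0·(14.5 − T_b) = 1.9·(29.3 − T_b)
T_b = (8.0·14.5 − 1.9·29.3) / (8.0 − 1.9) = 60.33 / 6.1 = 9.890 °C ≈ 9.9 °C.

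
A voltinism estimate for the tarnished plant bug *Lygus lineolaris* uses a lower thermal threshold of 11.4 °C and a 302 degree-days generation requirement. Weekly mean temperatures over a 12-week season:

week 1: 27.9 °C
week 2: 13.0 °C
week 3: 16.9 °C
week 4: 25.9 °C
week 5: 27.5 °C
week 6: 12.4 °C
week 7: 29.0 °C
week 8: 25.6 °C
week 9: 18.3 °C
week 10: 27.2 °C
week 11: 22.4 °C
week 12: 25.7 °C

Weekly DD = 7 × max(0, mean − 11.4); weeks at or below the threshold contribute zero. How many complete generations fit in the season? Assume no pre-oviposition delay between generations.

3 generations

Weekly DD (7 × max(0, T̄ − 11.4)): 115.5, 11.2, 38.5, 101.5, 112.7, 7.0, 123.2, 99.4, 48.3, 110.6, 77.0, 100.1.
Season total = 945.0 DD.
Complete generations = ⌊945.0 / 302⌋ = 3.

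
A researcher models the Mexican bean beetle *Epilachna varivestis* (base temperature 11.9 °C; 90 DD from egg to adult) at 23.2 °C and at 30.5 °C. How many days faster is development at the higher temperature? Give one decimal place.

At 23.2 °C: 90 / (23.2 − 11.9) = 90 / 11.3 = 7.965 d.
At 30.5 °C: 90 / (30.5 − 11.9) = 90 / 18.6 = 4.839 d.
Difference = |7.965 − 4.839| = 3.126 ≈ 3.1 days.

3.1 days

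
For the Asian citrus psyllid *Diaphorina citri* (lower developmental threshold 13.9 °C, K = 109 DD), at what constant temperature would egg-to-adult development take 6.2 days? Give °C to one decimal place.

31.5 °C

Required daily accumulation = 109 / 6.2 = 17.581 DD/day.
T = T_base + 17.581 = 13.9 + 17.581 = 31.481 ≈ 31.5 °C.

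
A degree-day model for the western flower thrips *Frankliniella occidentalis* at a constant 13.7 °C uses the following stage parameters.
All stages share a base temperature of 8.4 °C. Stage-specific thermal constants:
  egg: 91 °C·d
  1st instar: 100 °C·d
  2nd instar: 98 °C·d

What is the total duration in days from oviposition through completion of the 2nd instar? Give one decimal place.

54.5 days

Daily accumulation at 13.7 °C = 13.7 − 8.4 = 5.3 DD/day.
Total K = 91 + 100 + 98 = 289 DD.
Total duration = 289 / 5.3 = 54.528 ≈ 54.5 days.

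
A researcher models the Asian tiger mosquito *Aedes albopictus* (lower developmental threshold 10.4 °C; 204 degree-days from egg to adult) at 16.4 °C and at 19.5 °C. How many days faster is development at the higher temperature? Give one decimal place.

11.6 days

At 16.4 °C: 204 / (16.4 − 10.4) = 204 / 6.0 = 34.000 d.
At 19.5 °C: 204 / (19.5 − 10.4) = 204 / 9.1 = 22.418 d.
Difference = |34.000 − 22.418| = 11.582 ≈ 11.6 days.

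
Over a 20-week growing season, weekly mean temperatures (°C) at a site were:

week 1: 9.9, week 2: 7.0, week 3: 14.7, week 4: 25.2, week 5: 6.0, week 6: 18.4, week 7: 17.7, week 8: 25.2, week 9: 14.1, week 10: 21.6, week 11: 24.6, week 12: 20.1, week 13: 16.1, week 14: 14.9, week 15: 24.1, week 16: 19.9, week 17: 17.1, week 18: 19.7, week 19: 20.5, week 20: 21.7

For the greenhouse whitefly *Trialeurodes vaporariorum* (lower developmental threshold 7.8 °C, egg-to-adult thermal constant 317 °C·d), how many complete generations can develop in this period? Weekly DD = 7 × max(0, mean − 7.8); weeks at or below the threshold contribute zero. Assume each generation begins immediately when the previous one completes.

4 generations

Weekly DD (7 × max(0, T̄ − 7.8)): 14.7, 0.0, 48.3, 121.8, 0.0, 74.2, 69.3, 121.8, 44.1, 96.6, 117.6, 86.1, 58.1, 49.7, 114.1, 84.7, 65.1, 83.3, 88.9, 97.3.
Season total = 1435.7 DD.
Complete generations = ⌊1435.7 / 317⌋ = 4.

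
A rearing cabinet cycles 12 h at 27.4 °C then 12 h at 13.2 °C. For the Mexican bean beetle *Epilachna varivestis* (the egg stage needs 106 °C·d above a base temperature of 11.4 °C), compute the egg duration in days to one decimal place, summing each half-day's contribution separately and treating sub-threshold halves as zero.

11.9 days

Day half: max(0, 27.4 − 11.4) × 0.5 = 16.0 × 0.5 = 8.00 DD.
Night half: max(0, 13.2 − 11.4) × 0.5 = 1.8 × 0.5 = 0.90 DD.
Per 24 h: 8.90 DD/day.
Duration = 106 / 8.90 = 11.910 ≈ 11.9 days.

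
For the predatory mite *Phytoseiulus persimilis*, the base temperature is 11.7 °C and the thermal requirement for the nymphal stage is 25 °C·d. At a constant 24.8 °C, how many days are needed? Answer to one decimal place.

Daily accumulation = 24.8 − 11.7 = 13.1 DD/day.
Duration = 25 / 13.1 = 1.908 ≈ 1.9 days.

1.9 days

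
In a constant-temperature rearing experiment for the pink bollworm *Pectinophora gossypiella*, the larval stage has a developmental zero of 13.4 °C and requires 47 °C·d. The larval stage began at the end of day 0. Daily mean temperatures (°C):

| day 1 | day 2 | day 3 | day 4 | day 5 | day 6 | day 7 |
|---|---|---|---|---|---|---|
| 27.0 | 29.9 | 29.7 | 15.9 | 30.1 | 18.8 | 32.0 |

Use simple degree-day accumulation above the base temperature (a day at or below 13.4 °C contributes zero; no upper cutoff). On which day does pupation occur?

Daily DD above 13.4 °C: 13.6, 16.5, 16.3, 2.5, 16.7, 5.4, 18.6.
Cumulative: 13.6, 30.1, 46.4, 48.9, 65.6, 71.0, 89.6.
The total first reaches 47 DD on day 4.

day 4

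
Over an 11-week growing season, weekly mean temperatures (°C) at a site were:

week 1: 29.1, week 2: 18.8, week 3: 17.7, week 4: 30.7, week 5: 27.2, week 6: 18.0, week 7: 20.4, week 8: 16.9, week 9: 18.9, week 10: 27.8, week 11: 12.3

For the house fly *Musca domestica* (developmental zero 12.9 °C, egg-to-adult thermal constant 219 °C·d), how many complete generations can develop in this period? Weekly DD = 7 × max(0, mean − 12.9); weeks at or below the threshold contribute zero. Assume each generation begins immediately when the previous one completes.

Weekly DD (7 × max(0, T̄ − 12.9)): 113.4, 41.3, 33.6, 124.6, 100.1, 35.7, 52.5, 28.0, 42.0, 104.3, 0.0.
Season total = 675.5 DD.
Complete generations = ⌊675.5 / 219⌋ = 3.

3 generations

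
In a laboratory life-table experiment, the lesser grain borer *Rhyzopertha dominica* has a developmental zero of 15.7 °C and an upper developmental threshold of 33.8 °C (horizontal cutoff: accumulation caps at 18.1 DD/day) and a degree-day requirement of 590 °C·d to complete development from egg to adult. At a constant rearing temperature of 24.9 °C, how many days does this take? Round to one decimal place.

Daily accumulation = 24.9 − 15.7 = 9.2 DD/day.
Duration = 590 / 9.2 = 64.130 ≈ 64.1 days.

64.1 days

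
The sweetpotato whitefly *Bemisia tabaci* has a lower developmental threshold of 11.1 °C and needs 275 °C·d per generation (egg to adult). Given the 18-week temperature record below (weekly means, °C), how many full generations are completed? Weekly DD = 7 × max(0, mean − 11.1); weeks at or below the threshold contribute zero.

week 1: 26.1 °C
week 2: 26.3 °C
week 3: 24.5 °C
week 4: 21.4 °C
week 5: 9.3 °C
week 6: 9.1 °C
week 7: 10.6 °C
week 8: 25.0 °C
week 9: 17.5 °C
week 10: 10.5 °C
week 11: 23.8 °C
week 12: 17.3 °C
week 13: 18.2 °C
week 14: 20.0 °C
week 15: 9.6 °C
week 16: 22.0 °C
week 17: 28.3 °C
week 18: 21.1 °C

Weekly DD (7 × max(0, T̄ − 11.1)): 105.0, 106.4, 93.8, 72.1, 0.0, 0.0, 0.0, 97.3, 44.8, 0.0, 88.9, 43.4, 49.7, 62.3, 0.0, 76.3, 120.4, 70.0.
Season total = 1030.4 DD.
Complete generations = ⌊1030.4 / 275⌋ = 3.

3 generations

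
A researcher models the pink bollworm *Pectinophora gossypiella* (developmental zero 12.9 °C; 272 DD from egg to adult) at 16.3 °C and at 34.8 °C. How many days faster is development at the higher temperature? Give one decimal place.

67.6 days

At 16.3 °C: 272 / (16.3 − 12.9) = 272 / 3.4 = 80.000 d.
At 34.8 °C: 272 / (34.8 − 12.9) = 272 / 21.9 = 12.420 d.
Difference = |80.000 − 12.420| = 67.580 ≈ 67.6 days.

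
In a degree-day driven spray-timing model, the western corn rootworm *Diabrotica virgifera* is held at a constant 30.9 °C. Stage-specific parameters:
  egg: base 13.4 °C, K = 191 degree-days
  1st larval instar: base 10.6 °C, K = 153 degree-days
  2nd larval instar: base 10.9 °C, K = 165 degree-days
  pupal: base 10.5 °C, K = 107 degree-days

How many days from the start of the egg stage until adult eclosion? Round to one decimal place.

31.9 days

egg: 191 / (30.9 − 13.4) = 191 / 17.5 = 10.914 d.
1st larval instar: 153 / (30.9 − 10.6) = 153 / 20.3 = 7.537 d.
2nd larval instar: 165 / (30.9 − 10.9) = 165 / 20.0 = 8.250 d.
pupal: 107 / (30.9 − 10.5) = 107 / 20.4 = 5.245 d.
Sum = 31.946 ≈ 31.9 days.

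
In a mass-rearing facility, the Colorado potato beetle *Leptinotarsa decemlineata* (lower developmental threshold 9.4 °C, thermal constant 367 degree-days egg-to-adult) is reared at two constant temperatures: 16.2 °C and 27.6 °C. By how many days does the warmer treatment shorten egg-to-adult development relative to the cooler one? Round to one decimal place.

33.8 days

At 16.2 °C: 367 / (16.2 − 9.4) = 367 / 6.8 = 53.971 d.
At 27.6 °C: 367 / (27.6 − 9.4) = 367 / 18.2 = 20.165 d.
Difference = |53.971 − 20.165| = 33.806 ≈ 33.8 days.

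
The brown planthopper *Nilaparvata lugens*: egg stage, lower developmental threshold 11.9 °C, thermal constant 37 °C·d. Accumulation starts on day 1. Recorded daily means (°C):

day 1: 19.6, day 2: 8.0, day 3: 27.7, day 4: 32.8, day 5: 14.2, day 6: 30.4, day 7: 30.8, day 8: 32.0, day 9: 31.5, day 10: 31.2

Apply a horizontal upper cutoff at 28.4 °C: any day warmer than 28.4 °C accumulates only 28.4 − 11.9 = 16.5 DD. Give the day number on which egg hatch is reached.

day 4

Daily DD above 11.9 °C (capped at 16.5): 7.7, 0.0, 15.8, 16.5, 2.3, 16.5, 16.5, 16.5, 16.5, 16.5.
Cumulative: 7.7, 7.7, 23.5, 40.0, 42.3, 58.8, 75.3, 91.8, 108.3, 124.8.
The total first reaches 37 DD on day 4.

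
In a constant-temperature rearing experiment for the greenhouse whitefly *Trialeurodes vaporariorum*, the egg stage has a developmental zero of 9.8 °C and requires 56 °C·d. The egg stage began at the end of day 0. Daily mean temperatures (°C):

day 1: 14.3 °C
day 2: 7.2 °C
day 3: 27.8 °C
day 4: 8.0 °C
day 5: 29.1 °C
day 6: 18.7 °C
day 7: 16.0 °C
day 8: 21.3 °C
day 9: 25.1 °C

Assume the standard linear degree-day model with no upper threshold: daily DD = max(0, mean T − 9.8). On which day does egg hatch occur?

Daily DD above 9.8 °C: 4.5, 0.0, 18.0, 0.0, 19.3, 8.9, 6.2, 11.5, 15.3.
Cumulative: 4.5, 4.5, 22.5, 22.5, 41.8, 50.7, 56.9, 68.4, 83.7.
The total first reaches 56 DD on day 7.

day 7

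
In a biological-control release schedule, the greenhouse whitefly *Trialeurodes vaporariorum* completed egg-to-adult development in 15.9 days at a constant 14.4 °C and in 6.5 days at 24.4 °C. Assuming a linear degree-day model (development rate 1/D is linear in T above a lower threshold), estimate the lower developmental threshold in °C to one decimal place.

7.5 °C

Under the model K = D·(T − T_b), so D₁·(T₁ − T_b) = D₂·(T₂ − T_b).
15.9·(14.4 − T_b) = 6.5·(24.4 − T_b)
T_b = (15.9·14.4 − 6.5·24.4) / (15.9 − 6.5) = 70.36 / 9.4 = 7.485 °C ≈ 7.5 °C.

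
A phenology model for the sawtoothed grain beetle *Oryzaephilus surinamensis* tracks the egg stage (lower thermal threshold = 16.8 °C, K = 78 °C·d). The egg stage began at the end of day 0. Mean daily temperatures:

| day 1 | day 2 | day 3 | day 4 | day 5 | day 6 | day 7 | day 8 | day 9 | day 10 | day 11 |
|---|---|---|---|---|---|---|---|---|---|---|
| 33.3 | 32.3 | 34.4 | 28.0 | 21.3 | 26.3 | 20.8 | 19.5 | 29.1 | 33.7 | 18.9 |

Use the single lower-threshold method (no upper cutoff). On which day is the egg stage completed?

Daily DD above 16.8 °C: 16.5, 15.5, 17.6, 11.2, 4.5, 9.5, 4.0, 2.7, 12.3, 16.9, 2.1.
Cumulative: 16.5, 32.0, 49.6, 60.8, 65.3, 74.8, 78.8, 81.5, 93.8, 110.7, 112.8.
The total first reaches 78 DD on day 7.

day 7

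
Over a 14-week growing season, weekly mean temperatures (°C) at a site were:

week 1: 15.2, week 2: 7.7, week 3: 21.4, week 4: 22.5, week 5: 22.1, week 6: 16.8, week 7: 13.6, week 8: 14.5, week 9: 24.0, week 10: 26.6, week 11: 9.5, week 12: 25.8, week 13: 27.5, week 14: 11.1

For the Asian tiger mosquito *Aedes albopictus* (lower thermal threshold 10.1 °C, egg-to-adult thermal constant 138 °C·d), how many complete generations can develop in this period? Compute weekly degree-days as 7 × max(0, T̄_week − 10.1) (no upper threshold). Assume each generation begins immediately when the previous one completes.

Weekly DD (7 × max(0, T̄ − 10.1)): 35.7, 0.0, 79.1, 86.8, 84.0, 46.9, 24.5, 30.8, 97.3, 115.5, 0.0, 109.9, 121.8, 7.0.
Season total = 839.3 DD.
Complete generations = ⌊839.3 / 138⌋ = 6.

6 generations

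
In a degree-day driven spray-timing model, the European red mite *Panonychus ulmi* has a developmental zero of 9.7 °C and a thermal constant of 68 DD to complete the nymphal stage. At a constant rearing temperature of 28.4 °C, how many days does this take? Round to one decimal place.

3.6 days

Daily accumulation = 28.4 − 9.7 = 18.7 DD/day.
Duration = 68 / 18.7 = 3.636 ≈ 3.6 days.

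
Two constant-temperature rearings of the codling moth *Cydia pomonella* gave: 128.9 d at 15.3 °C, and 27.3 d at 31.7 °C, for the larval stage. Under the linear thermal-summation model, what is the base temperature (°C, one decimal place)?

Equal thermal constants: D₁(T₁ − T_b) = D₂(T₂ − T_b).
128.9·(15.3 − T_b) = 27.3·(31.7 − T_b)
T_b = (128.9·15.3 − 27.3·31.7) / (128.9 − 27.3) = 1106.76 / 101.6 = 10.893 °C ≈ 10.9 °C.

10.9 °C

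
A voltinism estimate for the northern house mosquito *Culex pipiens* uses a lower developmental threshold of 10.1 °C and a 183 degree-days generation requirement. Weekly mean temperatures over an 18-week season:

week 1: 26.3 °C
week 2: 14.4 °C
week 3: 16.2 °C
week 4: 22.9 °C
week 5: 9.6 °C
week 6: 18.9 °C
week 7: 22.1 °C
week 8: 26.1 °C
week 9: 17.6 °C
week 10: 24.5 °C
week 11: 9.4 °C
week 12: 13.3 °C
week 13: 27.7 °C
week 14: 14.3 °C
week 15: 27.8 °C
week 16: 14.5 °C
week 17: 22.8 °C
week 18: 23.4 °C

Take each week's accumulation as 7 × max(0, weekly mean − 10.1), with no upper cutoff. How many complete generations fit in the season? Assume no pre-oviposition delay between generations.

Weekly DD (7 × max(0, T̄ − 10.1)): 113.4, 30.1, 42.7, 89.6, 0.0, 61.6, 84.0, 112.0, 52.5, 100.8, 0.0, 22.4, 123.2, 29.4, 123.9, 30.8, 88.9, 93.1.
Season total = 1198.4 DD.
Complete generations = ⌊1198.4 / 183⌋ = 6.

6 generations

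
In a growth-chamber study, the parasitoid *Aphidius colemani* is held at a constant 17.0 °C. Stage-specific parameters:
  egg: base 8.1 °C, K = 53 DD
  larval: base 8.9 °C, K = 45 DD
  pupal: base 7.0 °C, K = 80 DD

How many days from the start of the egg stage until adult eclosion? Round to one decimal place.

19.5 days

egg: 53 / (17.0 − 8.1) = 53 / 8.9 = 5.955 d.
larval: 45 / (17.0 − 8.9) = 45 / 8.1 = 5.556 d.
pupal: 80 / (17.0 − 7.0) = 80 / 10.0 = 8.000 d.
Sum = 19.511 ≈ 19.5 days.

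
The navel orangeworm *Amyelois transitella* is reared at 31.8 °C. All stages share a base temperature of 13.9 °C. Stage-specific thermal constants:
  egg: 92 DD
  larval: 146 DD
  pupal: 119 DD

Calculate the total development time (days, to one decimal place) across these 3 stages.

Daily accumulation at 31.8 °C = 31.8 − 13.9 = 17.9 DD/day.
Total K = 92 + 146 + 119 = 357 DD.
Total duration = 357 / 17.9 = 19.944 ≈ 19.9 days.

19.9 days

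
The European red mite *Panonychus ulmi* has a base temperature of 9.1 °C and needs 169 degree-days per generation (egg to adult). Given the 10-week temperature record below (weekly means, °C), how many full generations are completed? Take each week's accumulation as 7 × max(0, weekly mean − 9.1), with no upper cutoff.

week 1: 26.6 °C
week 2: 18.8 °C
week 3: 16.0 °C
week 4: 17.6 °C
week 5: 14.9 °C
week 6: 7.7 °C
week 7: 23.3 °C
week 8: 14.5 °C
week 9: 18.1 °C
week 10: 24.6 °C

Weekly DD (7 × max(0, T̄ − 9.1)): 122.5, 67.9, 48.3, 59.5, 40.6, 0.0, 99.4, 37.8, 63.0, 108.5.
Season total = 647.5 DD.
Complete generations = ⌊647.5 / 169⌋ = 3.

3 generations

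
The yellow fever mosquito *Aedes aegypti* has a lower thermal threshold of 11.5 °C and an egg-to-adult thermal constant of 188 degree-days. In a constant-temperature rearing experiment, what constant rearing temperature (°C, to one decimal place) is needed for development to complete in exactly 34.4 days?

17.0 °C

Required daily accumulation = 188 / 34.4 = 5.465 DD/day.
T = T_base + 5.465 = 11.5 + 5.465 = 16.965 ≈ 17.0 °C.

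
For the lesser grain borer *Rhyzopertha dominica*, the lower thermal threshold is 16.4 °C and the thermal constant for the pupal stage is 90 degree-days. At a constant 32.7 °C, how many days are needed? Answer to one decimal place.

Daily accumulation = 32.7 − 16.4 = 16.3 DD/day.
Duration = 90 / 16.3 = 5.521 ≈ 5.5 days.

5.5 days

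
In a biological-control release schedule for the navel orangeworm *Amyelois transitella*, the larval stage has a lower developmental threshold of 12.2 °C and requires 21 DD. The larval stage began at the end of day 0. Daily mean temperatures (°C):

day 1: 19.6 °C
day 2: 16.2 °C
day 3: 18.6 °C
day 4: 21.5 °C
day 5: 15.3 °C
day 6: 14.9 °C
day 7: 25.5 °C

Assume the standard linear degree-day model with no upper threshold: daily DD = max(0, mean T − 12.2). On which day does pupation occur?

Daily DD above 12.2 °C: 7.4, 4.0, 6.4, 9.3, 3.1, 2.7, 13.3.
Cumulative: 7.4, 11.4, 17.8, 27.1, 30.2, 32.9, 46.2.
The total first reaches 21 DD on day 4.

day 4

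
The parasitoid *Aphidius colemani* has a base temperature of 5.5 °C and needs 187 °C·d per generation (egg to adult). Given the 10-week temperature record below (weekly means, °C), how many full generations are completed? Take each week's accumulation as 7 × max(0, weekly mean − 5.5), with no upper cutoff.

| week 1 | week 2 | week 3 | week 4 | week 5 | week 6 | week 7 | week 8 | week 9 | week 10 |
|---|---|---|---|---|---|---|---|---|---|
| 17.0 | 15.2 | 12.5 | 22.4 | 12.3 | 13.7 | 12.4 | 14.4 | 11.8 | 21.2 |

3 generations

Weekly DD (7 × max(0, T̄ − 5.5)): 80.5, 67.9, 49.0, 118.3, 47.6, 57.4, 48.3, 62.3, 44.1, 109.9.
Season total = 685.3 DD.
Complete generations = ⌊685.3 / 187⌋ = 3.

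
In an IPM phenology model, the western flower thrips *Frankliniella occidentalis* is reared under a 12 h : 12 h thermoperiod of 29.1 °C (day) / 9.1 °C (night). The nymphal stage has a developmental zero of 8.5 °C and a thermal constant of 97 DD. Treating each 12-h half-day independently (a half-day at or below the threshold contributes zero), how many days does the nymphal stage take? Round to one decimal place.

Day half: max(0, 29.1 − 8.5) × 0.5 = 20.6 × 0.5 = 10.30 DD.
Night half: max(0, 9.1 − 8.5) × 0.5 = 0.6 × 0.5 = 0.30 DD.
Per 24 h: 10.60 DD/day.
Duration = 97 / 10.60 = 9.151 ≈ 9.2 days.

9.2 days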